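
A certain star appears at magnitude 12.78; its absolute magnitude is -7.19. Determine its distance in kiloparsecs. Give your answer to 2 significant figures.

d ≈ 99 kpc

μ = m − M = 19.970
m − M = 5 log₁₀ d − 5
log₁₀ d = (m − M)/5 + 1 = 4.9940
d = 10^4.9940 = 98630 pc
= 98.63 kpc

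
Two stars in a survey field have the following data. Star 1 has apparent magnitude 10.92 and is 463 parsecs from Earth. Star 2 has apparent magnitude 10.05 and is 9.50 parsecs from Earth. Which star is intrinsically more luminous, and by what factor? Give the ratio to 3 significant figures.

Star 1 is more luminous, by a factor of 1070.

Star 1: M = m − 5 log₁₀ d + 5 = 10.92 − 5·2.6656 + 5 = 2.592
Star 2: M = m − 5 log₁₀ d + 5 = 10.05 − 5·0.9777 + 5 = 10.161
ΔM = M_1 − M_2 = 2.592 − (10.161) = -7.569; smaller M is more luminous → Star 1.
L ratio = 10^(0.4 |ΔM|) = 10^3.028 = 1066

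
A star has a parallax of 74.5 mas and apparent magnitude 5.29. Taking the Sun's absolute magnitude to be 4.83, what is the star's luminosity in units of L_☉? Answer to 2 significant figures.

L/L_☉ ≈ 1.2

d = 1/p = 1000/74.5 mas = 13.42 pc
M = m − 5 log₁₀ d + 5 = 5.29 − 5·1.1278 + 5 = 4.651
M − M_☉ = 4.651 − 4.83 = -0.179
L/L_☉ = 10^(−0.4 × -0.179) = 1.179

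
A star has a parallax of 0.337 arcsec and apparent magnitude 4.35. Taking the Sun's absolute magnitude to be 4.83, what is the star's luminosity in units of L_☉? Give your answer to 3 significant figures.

L/L_☉ ≈ 0.137

d = 1/p = 1/0.337″ = 2.967 pc
M = m − 5 log₁₀ d + 5 = 4.35 − 5·0.4724 + 5 = 6.988
M − M_☉ = 6.988 − 4.83 = 2.158
L/L_☉ = 10^(−0.4 × 2.158) = 0.1370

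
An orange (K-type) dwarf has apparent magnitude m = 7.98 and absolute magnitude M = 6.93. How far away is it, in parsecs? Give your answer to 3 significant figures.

d ≈ 16.2 pc

Distance modulus: m − M = 7.98 − (6.93) = 1.050
m − M = 5 log₁₀ d − 5
log₁₀ d = (m − M)/5 + 1 = 1.2100
d = 10^1.2100 = 16.22 pc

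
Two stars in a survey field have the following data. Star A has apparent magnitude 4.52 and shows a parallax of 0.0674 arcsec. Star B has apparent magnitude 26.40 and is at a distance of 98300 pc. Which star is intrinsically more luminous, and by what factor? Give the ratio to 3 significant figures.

Star A: d = 1/p = 1/0.0674″ = 14.84 pc
Star A: M = m − 5 log₁₀ d + 5 = 4.52 − 5·1.1713 + 5 = 3.663
Star B: M = m − 5 log₁₀ d + 5 = 26.40 − 5·4.9926 + 5 = 6.437
ΔM = M_A − M_B = 3.663 − (6.437) = -2.774; smaller M is more luminous → Star A.
L ratio = 10^(0.4 |ΔM|) = 10^1.110 = 12.87

Star A is more luminous, by a factor of 12.9.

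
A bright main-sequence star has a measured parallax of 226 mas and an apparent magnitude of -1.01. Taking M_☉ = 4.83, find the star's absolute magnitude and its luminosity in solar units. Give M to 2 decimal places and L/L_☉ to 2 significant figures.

M ≈ 0.76; L/L_☉ ≈ 42

d = 1/p = 1000/226 mas = 4.425 pc
M = m − 5 log₁₀ d + 5 = -1.01 − 5·0.6459 + 5 = 0.761
M − M_☉ = 0.761 − 4.83 = -4.069
L/L_☉ = 10^(−0.4 × -4.069) = 42.44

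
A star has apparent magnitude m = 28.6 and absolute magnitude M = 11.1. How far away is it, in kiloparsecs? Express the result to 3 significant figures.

μ = m − M = 17.500
m − M = 5 log₁₀ d − 5
log₁₀ d = (m − M)/5 + 1 = 4.5000
d = 10^4.5000 = 31620 pc
= 31.62 kpc

d ≈ 31.6 kpc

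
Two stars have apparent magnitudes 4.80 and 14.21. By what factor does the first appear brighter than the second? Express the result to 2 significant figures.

Magnitude difference = -9.41
Flux ratio = 10^(−0.4 Δm) = 10^(−0.4 × -9.41) = 10^3.764 = 5808

5800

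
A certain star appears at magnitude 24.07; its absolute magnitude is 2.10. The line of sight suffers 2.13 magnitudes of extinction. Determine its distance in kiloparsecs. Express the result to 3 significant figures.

m − M = 5 log₁₀(d/10 pc) + A  ⇒  24.07 − (2.10) − 2.13 = 5 log₁₀(d/10)
19.840 = 5 log₁₀(d/10)
log₁₀ d = (m − M − A)/5 + 1 = 4.9680
d = 10^4.9680 = 92900 pc
= 92.90 kpc

d ≈ 92.9 kpc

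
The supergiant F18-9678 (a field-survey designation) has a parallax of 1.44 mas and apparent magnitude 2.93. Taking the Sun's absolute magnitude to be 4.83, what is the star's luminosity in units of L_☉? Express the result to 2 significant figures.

d = 1/p = 1000/1.44 mas = 694.4 pc
M = m − 5 log₁₀ d + 5 = 2.93 − 5·2.8416 + 5 = -6.278
M − M_☉ = -6.278 − 4.83 = -11.108
L/L_☉ = 10^(−0.4 × -11.108) = 27750

L/L_☉ ≈ 28000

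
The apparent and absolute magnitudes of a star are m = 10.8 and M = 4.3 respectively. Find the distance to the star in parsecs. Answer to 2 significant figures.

d ≈ 200 pc

Distance modulus: m − M = 10.8 − (4.3) = 6.500
m − M = 5 log₁₀ d − 5
log₁₀ d = (m − M)/5 + 1 = 2.3000
d = 10^2.3000 = 199.5 pc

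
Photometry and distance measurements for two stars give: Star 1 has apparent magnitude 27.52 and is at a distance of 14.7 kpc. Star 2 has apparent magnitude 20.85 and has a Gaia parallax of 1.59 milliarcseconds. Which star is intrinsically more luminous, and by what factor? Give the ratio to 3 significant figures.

Star 1: d = 14.7 kpc = 14700 pc
Star 1: M = m − 5 log₁₀ d + 5 = 27.52 − 5·4.1673 + 5 = 11.683
Star 2: p = 1.59 mas = 1.59×10^-3″ → d = 1/p = 628.9 pc
Star 2: M = m − 5 log₁₀ d + 5 = 20.85 − 5·2.7986 + 5 = 11.857
ΔM = M_1 − M_2 = 11.683 − (11.857) = -0.174; smaller M is more luminous → Star 1.
L ratio = 10^(0.4 |ΔM|) = 10^0.069 = 1.173

Star 1 is more luminous, by a factor of 1.17.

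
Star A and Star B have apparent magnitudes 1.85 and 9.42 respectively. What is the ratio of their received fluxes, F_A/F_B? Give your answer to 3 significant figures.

F_A/F_B ≈ 1070

Δm = 1.85 − (9.42) = -7.57
Flux ratio = 10^(−0.4 Δm) = 10^(−0.4 × -7.57) = 10^3.028 = 1067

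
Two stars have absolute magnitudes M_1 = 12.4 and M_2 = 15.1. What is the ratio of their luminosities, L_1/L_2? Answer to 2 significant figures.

L_1/L_2 ≈ 12

ΔM = M_1 − M_2 = -2.7
L_1/L_2 = 10^(−0.4 ΔM) = 10^1.080 = 12.02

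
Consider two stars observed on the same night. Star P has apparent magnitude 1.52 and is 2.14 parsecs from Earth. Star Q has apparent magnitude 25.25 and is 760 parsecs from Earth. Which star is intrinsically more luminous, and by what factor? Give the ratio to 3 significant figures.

Star P is more luminous, by a factor of 24600.

Star P: M = m − 5 log₁₀ d + 5 = 1.52 − 5·0.3304 + 5 = 4.868
Star Q: M = m − 5 log₁₀ d + 5 = 25.25 − 5·2.8808 + 5 = 15.846
ΔM = M_P − M_Q = 4.868 − (15.846) = -10.978; smaller M is more luminous → Star P.
L ratio = 10^(0.4 |ΔM|) = 10^4.391 = 24620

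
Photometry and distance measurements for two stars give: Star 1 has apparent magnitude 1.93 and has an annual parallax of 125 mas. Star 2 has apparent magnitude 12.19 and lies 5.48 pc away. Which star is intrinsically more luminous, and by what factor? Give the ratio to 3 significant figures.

Star 1: p = 125 mas = 0.125″ → d = 1/p = 8.000 pc
Star 1: M = m − 5 log₁₀ d + 5 = 1.93 − 5·0.9031 + 5 = 2.415
Star 2: M = m − 5 log₁₀ d + 5 = 12.19 − 5·0.7388 + 5 = 13.496
ΔM = M_1 − M_2 = 2.415 − (13.496) = -11.082; smaller M is more luminous → Star 1.
L ratio = 10^(0.4 |ΔM|) = 10^4.433 = 27080

Star 1 is more luminous, by a factor of 27100.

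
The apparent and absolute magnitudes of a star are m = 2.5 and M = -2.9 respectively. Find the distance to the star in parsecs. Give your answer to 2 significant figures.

d ≈ 120 pc

μ = m − M = 5.400
m − M = 5 log₁₀ d − 5
log₁₀ d = (m − M)/5 + 1 = 2.0800
d = 10^2.0800 = 120.2 pc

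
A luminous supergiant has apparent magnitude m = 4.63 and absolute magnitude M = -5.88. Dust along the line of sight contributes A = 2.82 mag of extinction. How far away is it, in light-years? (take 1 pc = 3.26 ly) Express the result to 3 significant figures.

m − M = 5 log₁₀(d/10 pc) + A  ⇒  4.63 − (-5.88) − 2.82 = 5 log₁₀(d/10)
7.690 = 5 log₁₀(d/10)
log₁₀ d = (m − M − A)/5 + 1 = 2.5380
d = 10^2.5380 = 345.1 pc
= 1125 ly

d ≈ 1130 ly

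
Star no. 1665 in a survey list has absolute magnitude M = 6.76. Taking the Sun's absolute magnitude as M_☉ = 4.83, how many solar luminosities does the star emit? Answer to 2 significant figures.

L/L_☉ ≈ 0.17

M − M_☉ = 6.76 − 4.83 = 1.930
L/L_☉ = 10^(−0.4 (M − M_☉)) = 10^-0.772 = 0.1690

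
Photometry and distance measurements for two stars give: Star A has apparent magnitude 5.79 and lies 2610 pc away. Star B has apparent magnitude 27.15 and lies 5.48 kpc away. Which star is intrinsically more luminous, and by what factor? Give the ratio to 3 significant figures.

Star A is more luminous, by a factor of 7.94×10^7.

Star A: M = m − 5 log₁₀ d + 5 = 5.79 − 5·3.4166 + 5 = -6.293
Star B: d = 5.48 kpc = 5480 pc
Star B: M = m − 5 log₁₀ d + 5 = 27.15 − 5·3.7388 + 5 = 13.456
ΔM = M_A − M_B = -6.293 − (13.456) = -19.749; smaller M is more luminous → Star A.
L ratio = 10^(0.4 |ΔM|) = 10^7.900 = 7.938×10^7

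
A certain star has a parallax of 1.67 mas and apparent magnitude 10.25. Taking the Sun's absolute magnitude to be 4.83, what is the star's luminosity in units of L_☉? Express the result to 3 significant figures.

L/L_☉ ≈ 24.4

d = 1/p = 1000/1.67 mas = 598.8 pc
M = m − 5 log₁₀ d + 5 = 10.25 − 5·2.7773 + 5 = 1.364
M − M_☉ = 1.364 − 4.83 = -3.466
L/L_☉ = 10^(−0.4 × -3.466) = 24.35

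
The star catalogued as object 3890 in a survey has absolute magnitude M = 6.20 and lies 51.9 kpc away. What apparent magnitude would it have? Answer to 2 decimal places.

m ≈ 24.78

d = 51.9 kpc = 51900 pc
m = M + 5 log₁₀ d − 5 = 6.20 + 5·4.7152 − 5 = 24.776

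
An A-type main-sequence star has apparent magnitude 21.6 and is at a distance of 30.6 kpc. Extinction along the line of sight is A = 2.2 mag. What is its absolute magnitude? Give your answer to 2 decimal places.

d = 30.6 kpc = 30600 pc
5 log₁₀(d/10 pc) = 5 log₁₀(30600) − 5 = 17.429
M = m − 5 log₁₀(d/10) − A = 21.6 − 17.429 − 2.2 = 1.971

M ≈ 1.97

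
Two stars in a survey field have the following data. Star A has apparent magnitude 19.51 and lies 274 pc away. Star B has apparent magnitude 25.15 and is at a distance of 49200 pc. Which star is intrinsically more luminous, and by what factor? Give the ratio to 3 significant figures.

Star B is more luminous, by a factor of 179.

Star A: M = m − 5 log₁₀ d + 5 = 19.51 − 5·2.4378 + 5 = 12.321
Star B: M = m − 5 log₁₀ d + 5 = 25.15 − 5·4.6920 + 5 = 6.690
ΔM = M_A − M_B = 12.321 − (6.690) = 5.631; smaller M is more luminous → Star B.
L ratio = 10^(0.4 |ΔM|) = 10^2.252 = 178.8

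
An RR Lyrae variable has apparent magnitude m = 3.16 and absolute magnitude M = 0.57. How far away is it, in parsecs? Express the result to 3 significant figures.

d ≈ 33.0 pc

Distance modulus: m − M = 3.16 − (0.57) = 2.590
m − M = 5 log₁₀ d − 5
log₁₀ d = (m − M)/5 + 1 = 1.5180
d = 10^1.5180 = 32.96 pc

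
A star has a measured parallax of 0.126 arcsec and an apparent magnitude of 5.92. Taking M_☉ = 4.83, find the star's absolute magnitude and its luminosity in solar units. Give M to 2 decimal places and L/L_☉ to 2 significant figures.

M ≈ 6.42; L/L_☉ ≈ 0.23

d = 1/p = 1/0.126″ = 7.937 pc
M = m − 5 log₁₀ d + 5 = 5.92 − 5·0.8996 + 5 = 6.422
M − M_☉ = 6.422 − 4.83 = 1.592
L/L_☉ = 10^(−0.4 × 1.592) = 0.2308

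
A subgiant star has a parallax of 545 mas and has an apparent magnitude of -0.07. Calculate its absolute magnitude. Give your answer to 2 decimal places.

p = 545 mas = 0.545″ → d = 1/p = 1.835 pc
5 log₁₀(d/10 pc) = 5 log₁₀(1.835) − 5 = -3.682
M = m − 5 log₁₀(d/10) = -0.07 + 3.682 = 3.612

M ≈ 3.61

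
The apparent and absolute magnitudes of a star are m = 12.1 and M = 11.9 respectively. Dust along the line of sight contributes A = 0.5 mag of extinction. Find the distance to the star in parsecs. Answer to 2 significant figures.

d ≈ 8.7 pc

m − M = 5 log₁₀(d/10 pc) + A  ⇒  12.1 − (11.9) − 0.5 = 5 log₁₀(d/10)
-0.300 = 5 log₁₀(d/10)
log₁₀ d = (m − M − A)/5 + 1 = 0.9400
d = 10^0.9400 = 8.710 pc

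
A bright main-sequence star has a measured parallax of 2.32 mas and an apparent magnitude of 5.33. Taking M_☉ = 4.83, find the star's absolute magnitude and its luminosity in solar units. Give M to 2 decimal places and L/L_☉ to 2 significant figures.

d = 1/p = 1000/2.32 mas = 431.0 pc
M = m − 5 log₁₀ d + 5 = 5.33 − 5·2.6345 + 5 = -2.843
M − M_☉ = -2.843 − 4.83 = -7.673
L/L_☉ = 10^(−0.4 × -7.673) = 1172

M ≈ -2.84; L/L_☉ ≈ 1200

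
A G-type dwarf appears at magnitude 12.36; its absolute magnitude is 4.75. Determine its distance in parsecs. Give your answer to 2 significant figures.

d ≈ 330 pc

μ = m − M = 7.610
m − M = 5 log₁₀ d − 5
log₁₀ d = (m − M)/5 + 1 = 2.5220
d = 10^2.5220 = 332.7 pc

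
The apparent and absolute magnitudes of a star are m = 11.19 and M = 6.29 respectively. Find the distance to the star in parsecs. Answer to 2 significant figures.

d ≈ 95 pc

μ = m − M = 4.900
m − M = 5 log₁₀ d − 5
log₁₀ d = (m − M)/5 + 1 = 1.9800
d = 10^1.9800 = 95.50 pc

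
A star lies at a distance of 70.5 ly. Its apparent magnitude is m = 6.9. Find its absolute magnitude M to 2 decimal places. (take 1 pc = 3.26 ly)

M ≈ 5.23

d = 70.5 ly / 3.26 = 21.63 pc
5 log₁₀(d/10 pc) = 5 log₁₀(21.63) − 5 = 1.675
M = m − 5 log₁₀(d/10) = 6.9 − 1.675 = 5.225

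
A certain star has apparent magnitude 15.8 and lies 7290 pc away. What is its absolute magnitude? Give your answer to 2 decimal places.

5 log₁₀(d/10 pc) = 5 log₁₀(7290) − 5 = 14.314
M = m − 5 log₁₀(d/10) = 15.8 − 14.314 = 1.486

M ≈ 1.49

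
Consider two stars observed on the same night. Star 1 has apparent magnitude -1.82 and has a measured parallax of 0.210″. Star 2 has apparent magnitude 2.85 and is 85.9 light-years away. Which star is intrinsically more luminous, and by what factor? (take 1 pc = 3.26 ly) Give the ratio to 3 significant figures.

Star 1: d = 1/p = 1/0.210″ = 4.762 pc
Star 1: M = m − 5 log₁₀ d + 5 = -1.82 − 5·0.6778 + 5 = -0.209
Star 2: d = 85.9 ly / 3.26 = 26.35 pc
Star 2: M = m − 5 log₁₀ d + 5 = 2.85 − 5·1.4208 + 5 = 0.746
ΔM = M_1 − M_2 = -0.209 − (0.746) = -0.955; smaller M is more luminous → Star 1.
L ratio = 10^(0.4 |ΔM|) = 10^0.382 = 2.410

Star 1 is more luminous, by a factor of 2.41.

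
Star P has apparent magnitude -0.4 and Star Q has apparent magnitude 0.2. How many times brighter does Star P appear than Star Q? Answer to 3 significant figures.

Δm = -0.4 − (0.2) = -0.6
Flux ratio = 10^(−0.4 Δm) = 10^(−0.4 × -0.6) = 10^0.240 = 1.738

1.74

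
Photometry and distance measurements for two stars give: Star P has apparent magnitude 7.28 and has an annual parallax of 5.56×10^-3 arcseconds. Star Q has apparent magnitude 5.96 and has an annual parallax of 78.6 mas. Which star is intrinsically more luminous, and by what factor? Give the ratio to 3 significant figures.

Star P is more luminous, by a factor of 59.3.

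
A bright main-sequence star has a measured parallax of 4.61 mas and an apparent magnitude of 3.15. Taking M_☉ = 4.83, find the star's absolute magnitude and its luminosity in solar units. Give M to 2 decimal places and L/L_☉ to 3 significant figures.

M ≈ -3.53; L/L_☉ ≈ 2210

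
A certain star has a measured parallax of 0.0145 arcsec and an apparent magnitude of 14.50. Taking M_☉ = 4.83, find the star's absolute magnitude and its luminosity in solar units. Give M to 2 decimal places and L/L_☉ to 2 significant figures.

M ≈ 10.31; L/L_☉ ≈ 6.4×10^-3

d = 1/p = 1/0.0145″ = 68.97 pc
M = m − 5 log₁₀ d + 5 = 14.50 − 5·1.8386 + 5 = 10.307
M − M_☉ = 10.307 − 4.83 = 5.477
L/L_☉ = 10^(−0.4 × 5.477) = 6.446×10^-3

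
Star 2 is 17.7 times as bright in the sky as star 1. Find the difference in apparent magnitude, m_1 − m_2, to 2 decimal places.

Pogson: Δm = −2.5 log₁₀(ratio) = −2.5 log₁₀(17.7) = −2.5 × 1.2480 = -3.120
Star 2 is brighter so has the smaller magnitude: m_1 − m_2 is positive.

m_1 − m_2 ≈ 3.12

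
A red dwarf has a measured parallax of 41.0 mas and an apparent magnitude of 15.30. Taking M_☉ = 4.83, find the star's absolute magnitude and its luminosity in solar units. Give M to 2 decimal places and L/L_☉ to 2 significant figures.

d = 1/p = 1000/41.0 mas = 24.39 pc
M = m − 5 log₁₀ d + 5 = 15.30 − 5·1.3872 + 5 = 13.364
M − M_☉ = 13.364 − 4.83 = 8.534
L/L_☉ = 10^(−0.4 × 8.534) = 3.859×10^-4

M ≈ 13.36; L/L_☉ ≈ 3.9×10^-4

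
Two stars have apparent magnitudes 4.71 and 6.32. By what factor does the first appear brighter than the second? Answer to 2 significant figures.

Magnitude difference = -1.61
Flux ratio = 10^(−0.4 Δm) = 10^(−0.4 × -1.61) = 10^0.644 = 4.406

4.4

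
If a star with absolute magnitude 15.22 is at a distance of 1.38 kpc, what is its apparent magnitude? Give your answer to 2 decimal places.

m ≈ 25.92

d = 1.38 kpc = 1380 pc
m = M + 5 log₁₀ d − 5 = 15.22 + 5·3.1399 − 5 = 25.919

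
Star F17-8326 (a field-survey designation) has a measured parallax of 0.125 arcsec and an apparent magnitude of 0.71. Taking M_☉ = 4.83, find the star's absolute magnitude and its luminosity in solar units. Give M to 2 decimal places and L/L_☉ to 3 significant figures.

M ≈ 1.19; L/L_☉ ≈ 28.5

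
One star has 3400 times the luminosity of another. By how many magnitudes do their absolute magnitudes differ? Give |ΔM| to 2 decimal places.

|ΔM| ≈ 8.83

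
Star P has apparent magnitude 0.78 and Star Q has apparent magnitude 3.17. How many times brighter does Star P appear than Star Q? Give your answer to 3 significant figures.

9.04

Magnitude difference = -2.39
Flux ratio = 10^(−0.4 Δm) = 10^(−0.4 × -2.39) = 10^0.956 = 9.036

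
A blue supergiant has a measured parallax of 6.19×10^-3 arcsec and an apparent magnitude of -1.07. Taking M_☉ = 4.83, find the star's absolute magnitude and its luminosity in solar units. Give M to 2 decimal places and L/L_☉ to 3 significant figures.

d = 1/p = 1/6.19×10^-3″ = 161.6 pc
M = m − 5 log₁₀ d + 5 = -1.07 − 5·2.2083 + 5 = -7.112
M − M_☉ = -7.112 − 4.83 = -11.942
L/L_☉ = 10^(−0.4 × -11.942) = 59790

M ≈ -7.11; L/L_☉ ≈ 59800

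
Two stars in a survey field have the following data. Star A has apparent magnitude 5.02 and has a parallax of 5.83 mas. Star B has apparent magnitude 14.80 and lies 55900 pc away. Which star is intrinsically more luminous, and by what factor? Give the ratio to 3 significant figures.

Star A: p = 5.83 mas = 5.83×10^-3″ → d = 1/p = 171.5 pc
Star A: M = m − 5 log₁₀ d + 5 = 5.02 − 5·2.2343 + 5 = -1.152
Star B: M = m − 5 log₁₀ d + 5 = 14.80 − 5·4.7474 + 5 = -3.937
ΔM = M_A − M_B = -1.152 − (-3.937) = 2.785; smaller M is more luminous → Star B.
L ratio = 10^(0.4 |ΔM|) = 10^1.114 = 13.01

Star B is more luminous, by a factor of 13.0.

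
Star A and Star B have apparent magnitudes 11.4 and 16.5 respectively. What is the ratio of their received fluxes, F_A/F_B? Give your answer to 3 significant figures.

Magnitude difference = -5.1
Flux ratio = 10^(−0.4 Δm) = 10^(−0.4 × -5.1) = 10^2.040 = 109.6

F_A/F_B ≈ 110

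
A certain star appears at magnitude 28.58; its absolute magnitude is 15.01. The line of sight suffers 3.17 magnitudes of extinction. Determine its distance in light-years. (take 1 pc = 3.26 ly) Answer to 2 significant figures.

m − M = 5 log₁₀(d/10 pc) + A  ⇒  28.58 − (15.01) − 3.17 = 5 log₁₀(d/10)
10.400 = 5 log₁₀(d/10)
log₁₀ d = (m − M − A)/5 + 1 = 3.0800
d = 10^3.0800 = 1202 pc
= 3919 ly

d ≈ 3900 ly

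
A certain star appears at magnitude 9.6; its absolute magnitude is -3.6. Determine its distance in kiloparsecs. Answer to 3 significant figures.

d ≈ 4.37 kpc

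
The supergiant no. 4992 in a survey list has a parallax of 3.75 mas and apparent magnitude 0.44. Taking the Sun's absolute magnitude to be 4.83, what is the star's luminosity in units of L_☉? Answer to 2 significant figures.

d = 1/p = 1000/3.75 mas = 266.7 pc
M = m − 5 log₁₀ d + 5 = 0.44 − 5·2.4260 + 5 = -6.690
M − M_☉ = -6.690 − 4.83 = -11.520
L/L_☉ = 10^(−0.4 × -11.520) = 40550

L/L_☉ ≈ 41000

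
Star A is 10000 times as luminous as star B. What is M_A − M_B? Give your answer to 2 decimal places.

Pogson: ΔM = −2.5 log₁₀(ratio) = −2.5 log₁₀(10000) = −2.5 × 4.0000 = -10.000
Star A is brighter, so it has the smaller magnitude: the difference is negative.

M_A − M_B ≈ -10.00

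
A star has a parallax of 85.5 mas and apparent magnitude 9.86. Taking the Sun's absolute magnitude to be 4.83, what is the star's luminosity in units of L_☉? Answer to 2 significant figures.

d = 1/p = 1000/85.5 mas = 11.70 pc
M = m − 5 log₁₀ d + 5 = 9.86 − 5·1.0680 + 5 = 9.520
M − M_☉ = 9.520 − 4.83 = 4.690
L/L_☉ = 10^(−0.4 × 4.690) = 0.01331

L/L_☉ ≈ 0.013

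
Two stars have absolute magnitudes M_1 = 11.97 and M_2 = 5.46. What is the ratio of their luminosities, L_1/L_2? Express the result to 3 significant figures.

L_1/L_2 ≈ 2.49×10^-3

ΔM = M_1 − M_2 = 6.51
L_1/L_2 = 10^(−0.4 ΔM) = 10^-2.604 = 2.489×10^-3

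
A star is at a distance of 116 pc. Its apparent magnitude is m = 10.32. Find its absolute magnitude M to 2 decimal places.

5 log₁₀(d/10 pc) = 5 log₁₀(116.0) − 5 = 5.322
M = m − 5 log₁₀(d/10) = 10.32 − 5.322 = 4.998

M ≈ 5.00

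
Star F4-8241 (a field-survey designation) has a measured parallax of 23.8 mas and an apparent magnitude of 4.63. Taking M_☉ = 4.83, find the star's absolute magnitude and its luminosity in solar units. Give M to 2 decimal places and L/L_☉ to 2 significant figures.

d = 1/p = 1000/23.8 mas = 42.02 pc
M = m − 5 log₁₀ d + 5 = 4.63 − 5·1.6234 + 5 = 1.513
M − M_☉ = 1.513 − 4.83 = -3.317
L/L_☉ = 10^(−0.4 × -3.317) = 21.22

M ≈ 1.51; L/L_☉ ≈ 21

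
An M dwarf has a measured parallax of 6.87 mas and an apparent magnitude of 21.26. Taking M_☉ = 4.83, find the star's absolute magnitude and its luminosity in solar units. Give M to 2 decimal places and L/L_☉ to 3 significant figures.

M ≈ 15.44; L/L_☉ ≈ 5.68×10^-5

d = 1/p = 1000/6.87 mas = 145.6 pc
M = m − 5 log₁₀ d + 5 = 21.26 − 5·2.1630 + 5 = 15.445
M − M_☉ = 15.445 − 4.83 = 10.615
L/L_☉ = 10^(−0.4 × 10.615) = 5.677×10^-5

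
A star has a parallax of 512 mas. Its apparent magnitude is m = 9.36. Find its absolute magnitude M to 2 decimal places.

M ≈ 12.91

p = 512 mas = 0.512″ → d = 1/p = 1.953 pc
5 log₁₀(d/10 pc) = 5 log₁₀(1.953) − 5 = -3.546
M = m − 5 log₁₀(d/10) = 9.36 + 3.546 = 12.906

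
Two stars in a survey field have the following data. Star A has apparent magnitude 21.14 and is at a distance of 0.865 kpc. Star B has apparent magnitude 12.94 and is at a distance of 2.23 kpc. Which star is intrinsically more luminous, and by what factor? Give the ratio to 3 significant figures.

Star A: d = 0.865 kpc = 865.0 pc
Star A: M = m − 5 log₁₀ d + 5 = 21.14 − 5·2.9370 + 5 = 11.455
Star B: d = 2.23 kpc = 2230 pc
Star B: M = m − 5 log₁₀ d + 5 = 12.94 − 5·3.3483 + 5 = 1.198
ΔM = M_A − M_B = 11.455 − (1.198) = 10.256; smaller M is more luminous → Star B.
L ratio = 10^(0.4 |ΔM|) = 10^4.103 = 12660

Star B is more luminous, by a factor of 12700.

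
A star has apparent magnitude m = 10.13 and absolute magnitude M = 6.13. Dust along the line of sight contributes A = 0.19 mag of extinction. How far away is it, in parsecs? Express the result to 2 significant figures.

m − M = 5 log₁₀(d/10 pc) + A  ⇒  10.13 − (6.13) − 0.19 = 5 log₁₀(d/10)
3.810 = 5 log₁₀(d/10)
log₁₀ d = (m − M − A)/5 + 1 = 1.7620
d = 10^1.7620 = 57.81 pc

d ≈ 58 pc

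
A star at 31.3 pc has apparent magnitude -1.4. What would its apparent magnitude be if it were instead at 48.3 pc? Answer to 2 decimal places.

Flux ∝ 1/d², so Δm = 5 log₁₀(d₂/d₁) = 5 log₁₀(48.3/31.3) = 0.942
m₂ = m₁ + Δm = -1.4 + (0.942) = -0.458

m ≈ -0.46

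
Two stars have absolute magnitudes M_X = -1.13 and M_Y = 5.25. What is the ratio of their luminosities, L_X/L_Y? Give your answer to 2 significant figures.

L_X/L_Y ≈ 360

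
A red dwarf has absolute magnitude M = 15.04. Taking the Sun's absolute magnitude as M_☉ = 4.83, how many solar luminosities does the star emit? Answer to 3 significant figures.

M − M_☉ = 15.04 − 4.83 = 10.210
L/L_☉ = 10^(−0.4 (M − M_☉)) = 10^-4.084 = 8.241×10^-5

L/L_☉ ≈ 8.24×10^-5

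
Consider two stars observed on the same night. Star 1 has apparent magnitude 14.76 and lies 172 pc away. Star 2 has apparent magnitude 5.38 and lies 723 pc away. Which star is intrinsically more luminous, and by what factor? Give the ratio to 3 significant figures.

Star 1: M = m − 5 log₁₀ d + 5 = 14.76 − 5·2.2355 + 5 = 8.582
Star 2: M = m − 5 log₁₀ d + 5 = 5.38 − 5·2.8591 + 5 = -3.916
ΔM = M_1 − M_2 = 8.582 − (-3.916) = 12.498; smaller M is more luminous → Star 2.
L ratio = 10^(0.4 |ΔM|) = 10^4.999 = 99820

Star 2 is more luminous, by a factor of 99800.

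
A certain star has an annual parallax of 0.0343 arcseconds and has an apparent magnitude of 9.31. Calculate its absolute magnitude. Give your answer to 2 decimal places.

d = 1/p = 1/0.0343″ = 29.15 pc
5 log₁₀(d/10 pc) = 5 log₁₀(29.15) − 5 = 2.324
M = m − 5 log₁₀(d/10) = 9.31 − 2.324 = 6.986

M ≈ 6.99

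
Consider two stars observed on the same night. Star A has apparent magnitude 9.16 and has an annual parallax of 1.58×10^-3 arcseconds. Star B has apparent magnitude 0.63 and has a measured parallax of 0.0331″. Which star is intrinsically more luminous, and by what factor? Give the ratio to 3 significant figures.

Star A: d = 1/p = 1/1.58×10^-3″ = 632.9 pc
Star A: M = m − 5 log₁₀ d + 5 = 9.16 − 5·2.8013 + 5 = 0.153
Star B: d = 1/p = 1/0.0331″ = 30.21 pc
Star B: M = m − 5 log₁₀ d + 5 = 0.63 − 5·1.4802 + 5 = -1.771
ΔM = M_A − M_B = 0.153 − (-1.771) = 1.924; smaller M is more luminous → Star B.
L ratio = 10^(0.4 |ΔM|) = 10^0.770 = 5.884

Star B is more luminous, by a factor of 5.88.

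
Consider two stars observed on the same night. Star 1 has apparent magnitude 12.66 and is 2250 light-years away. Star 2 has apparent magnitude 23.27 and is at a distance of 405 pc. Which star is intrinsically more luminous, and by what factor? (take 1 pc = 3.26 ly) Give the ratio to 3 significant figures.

Star 1: d = 2250 ly / 3.26 = 690.2 pc
Star 1: M = m − 5 log₁₀ d + 5 = 12.66 − 5·2.8390 + 5 = 3.465
Star 2: M = m − 5 log₁₀ d + 5 = 23.27 − 5·2.6075 + 5 = 15.233
ΔM = M_1 − M_2 = 3.465 − (15.233) = -11.768; smaller M is more luminous → Star 1.
L ratio = 10^(0.4 |ΔM|) = 10^4.707 = 50940

Star 1 is more luminous, by a factor of 50900.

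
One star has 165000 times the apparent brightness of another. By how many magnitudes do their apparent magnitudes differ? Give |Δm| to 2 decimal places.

|Δm| ≈ 13.04

Pogson: Δm = −2.5 log₁₀(ratio) = −2.5 log₁₀(165000) = −2.5 × 5.2175 = -13.044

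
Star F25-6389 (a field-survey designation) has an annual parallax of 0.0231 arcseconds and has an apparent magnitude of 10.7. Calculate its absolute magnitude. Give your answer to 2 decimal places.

M ≈ 7.52

d = 1/p = 1/0.0231″ = 43.29 pc
5 log₁₀(d/10 pc) = 5 log₁₀(43.29) − 5 = 3.182
M = m − 5 log₁₀(d/10) = 10.7 − 3.182 = 7.518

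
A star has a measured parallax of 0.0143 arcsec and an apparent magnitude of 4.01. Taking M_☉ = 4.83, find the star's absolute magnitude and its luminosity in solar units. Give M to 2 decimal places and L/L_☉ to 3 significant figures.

M ≈ -0.21; L/L_☉ ≈ 104

d = 1/p = 1/0.0143″ = 69.93 pc
M = m − 5 log₁₀ d + 5 = 4.01 − 5·1.8447 + 5 = -0.213
M − M_☉ = -0.213 − 4.83 = -5.043
L/L_☉ = 10^(−0.4 × -5.043) = 104.1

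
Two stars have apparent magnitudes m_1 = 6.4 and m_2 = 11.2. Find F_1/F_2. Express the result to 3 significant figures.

F_1/F_2 ≈ 83.2

Magnitude difference = -4.8
Flux ratio = 10^(−0.4 Δm) = 10^(−0.4 × -4.8) = 10^1.920 = 83.18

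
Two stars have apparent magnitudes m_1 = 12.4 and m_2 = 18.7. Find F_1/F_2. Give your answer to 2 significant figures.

Magnitude difference = -6.3
Flux ratio = 10^(−0.4 Δm) = 10^(−0.4 × -6.3) = 10^2.520 = 331.1

F_1/F_2 ≈ 330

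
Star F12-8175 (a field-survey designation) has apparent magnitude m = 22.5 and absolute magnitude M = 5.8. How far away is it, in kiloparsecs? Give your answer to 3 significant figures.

μ = m − M = 16.700
m − M = 5 log₁₀ d − 5
log₁₀ d = (m − M)/5 + 1 = 4.3400
d = 10^4.3400 = 21880 pc
= 21.88 kpc

d ≈ 21.9 kpc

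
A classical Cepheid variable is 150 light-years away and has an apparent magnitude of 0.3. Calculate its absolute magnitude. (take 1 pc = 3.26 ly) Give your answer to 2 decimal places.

d = 150 ly / 3.26 = 46.01 pc
5 log₁₀(d/10 pc) = 5 log₁₀(46.01) − 5 = 3.314
M = m − 5 log₁₀(d/10) = 0.3 − 3.314 = -3.014

M ≈ -3.01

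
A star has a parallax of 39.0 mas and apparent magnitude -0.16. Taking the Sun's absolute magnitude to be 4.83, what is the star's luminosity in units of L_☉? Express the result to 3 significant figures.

d = 1/p = 1000/39.0 mas = 25.64 pc
M = m − 5 log₁₀ d + 5 = -0.16 − 5·1.4089 + 5 = -2.205
M − M_☉ = -2.205 − 4.83 = -7.035
L/L_☉ = 10^(−0.4 × -7.035) = 651.4

L/L_☉ ≈ 651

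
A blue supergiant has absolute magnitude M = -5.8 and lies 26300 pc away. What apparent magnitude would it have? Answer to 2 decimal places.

m ≈ 11.30

m = M + 5 log₁₀ d − 5 = -5.8 + 5·4.4200 − 5 = 11.300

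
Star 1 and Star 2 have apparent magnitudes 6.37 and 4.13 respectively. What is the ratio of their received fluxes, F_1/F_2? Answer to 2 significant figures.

F_1/F_2 ≈ 0.13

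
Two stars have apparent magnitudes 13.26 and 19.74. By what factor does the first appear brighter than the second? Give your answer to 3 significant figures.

Δm = 13.26 − (19.74) = -6.48
Flux ratio = 10^(−0.4 Δm) = 10^(−0.4 × -6.48) = 10^2.592 = 390.8

391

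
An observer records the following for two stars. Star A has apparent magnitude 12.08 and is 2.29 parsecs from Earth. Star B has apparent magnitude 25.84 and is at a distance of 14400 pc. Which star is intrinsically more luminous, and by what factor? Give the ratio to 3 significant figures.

Star B is more luminous, by a factor of 124.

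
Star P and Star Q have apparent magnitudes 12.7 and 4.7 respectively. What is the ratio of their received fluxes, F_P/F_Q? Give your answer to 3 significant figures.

F_P/F_Q ≈ 6.31×10^-4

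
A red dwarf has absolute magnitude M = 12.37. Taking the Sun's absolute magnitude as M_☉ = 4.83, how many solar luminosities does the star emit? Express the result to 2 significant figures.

L/L_☉ ≈ 9.6×10^-4

M − M_☉ = 12.37 − 4.83 = 7.540
L/L_☉ = 10^(−0.4 (M − M_☉)) = 10^-3.016 = 9.638×10^-4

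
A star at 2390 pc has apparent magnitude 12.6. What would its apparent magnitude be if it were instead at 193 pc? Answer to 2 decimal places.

m ≈ 7.14

Flux ∝ 1/d², so Δm = 5 log₁₀(d₂/d₁) = 5 log₁₀(193/2390) = -5.464
m₂ = m₁ + Δm = 12.6 + (-5.464) = 7.136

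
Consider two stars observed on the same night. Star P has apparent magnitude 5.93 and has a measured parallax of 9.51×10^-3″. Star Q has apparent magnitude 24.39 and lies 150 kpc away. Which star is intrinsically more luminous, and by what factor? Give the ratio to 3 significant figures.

Star P: d = 1/p = 1/9.51×10^-3″ = 105.2 pc
Star P: M = m − 5 log₁₀ d + 5 = 5.93 − 5·2.0218 + 5 = 0.821
Star Q: d = 150 kpc = 150000 pc
Star Q: M = m − 5 log₁₀ d + 5 = 24.39 − 5·5.1761 + 5 = 3.510
ΔM = M_P − M_Q = 0.821 − (3.510) = -2.689; smaller M is more luminous → Star P.
L ratio = 10^(0.4 |ΔM|) = 10^1.075 = 11.90

Star P is more luminous, by a factor of 11.9.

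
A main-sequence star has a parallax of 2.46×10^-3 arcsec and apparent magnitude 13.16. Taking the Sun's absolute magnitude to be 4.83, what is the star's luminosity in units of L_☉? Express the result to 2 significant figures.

d = 1/p = 1/2.46×10^-3″ = 406.5 pc
M = m − 5 log₁₀ d + 5 = 13.16 − 5·2.6091 + 5 = 5.115
M − M_☉ = 5.115 − 4.83 = 0.285
L/L_☉ = 10^(−0.4 × 0.285) = 0.7694

L/L_☉ ≈ 0.77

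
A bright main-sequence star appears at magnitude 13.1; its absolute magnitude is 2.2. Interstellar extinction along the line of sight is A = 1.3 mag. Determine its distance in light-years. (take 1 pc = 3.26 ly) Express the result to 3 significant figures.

d ≈ 2710 ly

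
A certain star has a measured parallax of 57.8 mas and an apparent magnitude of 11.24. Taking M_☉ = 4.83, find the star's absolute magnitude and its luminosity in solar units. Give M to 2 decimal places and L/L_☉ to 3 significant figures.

M ≈ 10.05; L/L_☉ ≈ 8.17×10^-3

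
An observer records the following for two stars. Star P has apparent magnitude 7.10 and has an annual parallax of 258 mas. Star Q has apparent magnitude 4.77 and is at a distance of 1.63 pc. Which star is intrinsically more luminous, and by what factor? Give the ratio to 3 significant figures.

Star P: p = 258 mas = 0.258″ → d = 1/p = 3.876 pc
Star P: M = m − 5 log₁₀ d + 5 = 7.10 − 5·0.5884 + 5 = 9.158
Star Q: M = m − 5 log₁₀ d + 5 = 4.77 − 5·0.2122 + 5 = 8.709
ΔM = M_P − M_Q = 9.158 − (8.709) = 0.449; smaller M is more luminous → Star Q.
L ratio = 10^(0.4 |ΔM|) = 10^0.180 = 1.512

Star Q is more luminous, by a factor of 1.51.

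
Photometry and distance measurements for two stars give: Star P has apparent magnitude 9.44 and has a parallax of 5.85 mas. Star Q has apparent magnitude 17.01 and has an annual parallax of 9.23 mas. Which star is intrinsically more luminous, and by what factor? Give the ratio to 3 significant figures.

Star P is more luminous, by a factor of 2660.

Star P: p = 5.85 mas = 5.85×10^-3″ → d = 1/p = 170.9 pc
Star P: M = m − 5 log₁₀ d + 5 = 9.44 − 5·2.2328 + 5 = 3.276
Star Q: p = 9.23 mas = 9.23×10^-3″ → d = 1/p = 108.3 pc
Star Q: M = m − 5 log₁₀ d + 5 = 17.01 − 5·2.0348 + 5 = 11.836
ΔM = M_P − M_Q = 3.276 − (11.836) = -8.560; smaller M is more luminous → Star P.
L ratio = 10^(0.4 |ΔM|) = 10^3.424 = 2655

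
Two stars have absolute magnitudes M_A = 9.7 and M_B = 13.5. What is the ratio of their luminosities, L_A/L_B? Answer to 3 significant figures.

L_A/L_B ≈ 33.1

ΔM = M_A − M_B = -3.8
L_A/L_B = 10^(−0.4 ΔM) = 10^1.520 = 33.11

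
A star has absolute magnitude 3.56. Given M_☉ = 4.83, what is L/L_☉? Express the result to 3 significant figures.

L/L_☉ ≈ 3.22

M − M_☉ = 3.56 − 4.83 = -1.270
L/L_☉ = 10^(−0.4 (M − M_☉)) = 10^0.508 = 3.221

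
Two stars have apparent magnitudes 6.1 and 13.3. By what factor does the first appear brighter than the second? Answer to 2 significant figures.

760

Magnitude difference = -7.2
Flux ratio = 10^(−0.4 Δm) = 10^(−0.4 × -7.2) = 10^2.880 = 758.6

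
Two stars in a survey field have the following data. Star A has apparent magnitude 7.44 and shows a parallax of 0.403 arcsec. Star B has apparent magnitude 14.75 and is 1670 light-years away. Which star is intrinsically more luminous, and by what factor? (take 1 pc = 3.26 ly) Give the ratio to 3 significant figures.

Star B is more luminous, by a factor of 50.8.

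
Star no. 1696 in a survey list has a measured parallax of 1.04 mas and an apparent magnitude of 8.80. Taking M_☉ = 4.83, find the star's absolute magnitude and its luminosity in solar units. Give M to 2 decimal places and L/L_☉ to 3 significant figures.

M ≈ -1.11; L/L_☉ ≈ 239

d = 1/p = 1000/1.04 mas = 961.5 pc
M = m − 5 log₁₀ d + 5 = 8.80 − 5·2.9830 + 5 = -1.115
M − M_☉ = -1.115 − 4.83 = -5.945
L/L_☉ = 10^(−0.4 × -5.945) = 238.7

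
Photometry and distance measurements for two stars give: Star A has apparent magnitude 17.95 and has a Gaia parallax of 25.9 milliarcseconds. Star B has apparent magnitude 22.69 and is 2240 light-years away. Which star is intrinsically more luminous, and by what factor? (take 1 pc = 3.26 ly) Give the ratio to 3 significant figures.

Star B is more luminous, by a factor of 4.02.

Star A: p = 25.9 mas = 0.0259″ → d = 1/p = 38.61 pc
Star A: M = m − 5 log₁₀ d + 5 = 17.95 − 5·1.5867 + 5 = 15.016
Star B: d = 2240 ly / 3.26 = 687.1 pc
Star B: M = m − 5 log₁₀ d + 5 = 22.69 − 5·2.8370 + 5 = 13.505
ΔM = M_A − M_B = 15.016 − (13.505) = 1.512; smaller M is more luminous → Star B.
L ratio = 10^(0.4 |ΔM|) = 10^0.605 = 4.024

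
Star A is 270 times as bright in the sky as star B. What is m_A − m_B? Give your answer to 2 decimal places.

m_A − m_B ≈ -6.08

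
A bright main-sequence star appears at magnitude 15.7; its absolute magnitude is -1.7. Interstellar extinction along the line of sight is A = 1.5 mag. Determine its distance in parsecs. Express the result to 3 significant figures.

d ≈ 15100 pc

m − M = 5 log₁₀(d/10 pc) + A  ⇒  15.7 − (-1.7) − 1.5 = 5 log₁₀(d/10)
15.900 = 5 log₁₀(d/10)
log₁₀ d = (m − M − A)/5 + 1 = 4.1800
d = 10^4.1800 = 15140 pc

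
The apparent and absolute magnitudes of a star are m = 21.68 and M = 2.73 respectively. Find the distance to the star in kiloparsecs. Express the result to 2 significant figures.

d ≈ 62 kpc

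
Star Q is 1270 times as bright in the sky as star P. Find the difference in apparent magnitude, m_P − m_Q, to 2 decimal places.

m_P − m_Q ≈ 7.76

Pogson: Δm = −2.5 log₁₀(ratio) = −2.5 log₁₀(1270) = −2.5 × 3.1038 = -7.760
Star Q is brighter so has the smaller magnitude: m_P − m_Q is positive.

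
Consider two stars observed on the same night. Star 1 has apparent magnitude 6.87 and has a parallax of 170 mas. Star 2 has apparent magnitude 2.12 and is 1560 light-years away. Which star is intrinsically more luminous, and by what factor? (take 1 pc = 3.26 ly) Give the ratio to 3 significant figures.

Star 1: p = 170 mas = 0.170″ → d = 1/p = 5.882 pc
Star 1: M = m − 5 log₁₀ d + 5 = 6.87 − 5·0.7696 + 5 = 8.022
Star 2: d = 1560 ly / 3.26 = 478.5 pc
Star 2: M = m − 5 log₁₀ d + 5 = 2.12 − 5·2.6799 + 5 = -6.280
ΔM = M_1 − M_2 = 8.022 − (-6.280) = 14.302; smaller M is more luminous → Star 2.
L ratio = 10^(0.4 |ΔM|) = 10^5.721 = 525700

Star 2 is more luminous, by a factor of 526000.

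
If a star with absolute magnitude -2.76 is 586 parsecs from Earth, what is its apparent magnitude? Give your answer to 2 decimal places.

m = M + 5 log₁₀ d − 5 = -2.76 + 5·2.7679 − 5 = 6.079

m ≈ 6.08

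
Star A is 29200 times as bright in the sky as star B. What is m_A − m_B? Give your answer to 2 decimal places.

m_A − m_B ≈ -11.16

Pogson: Δm = −2.5 log₁₀(ratio) = −2.5 log₁₀(29200) = −2.5 × 4.4654 = -11.163
Star A is brighter, so it has the smaller magnitude: the difference is negative.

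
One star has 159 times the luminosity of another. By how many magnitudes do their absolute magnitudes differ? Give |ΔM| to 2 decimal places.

Pogson: ΔM = −2.5 log₁₀(ratio) = −2.5 log₁₀(159) = −2.5 × 2.2014 = -5.503

|ΔM| ≈ 5.50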